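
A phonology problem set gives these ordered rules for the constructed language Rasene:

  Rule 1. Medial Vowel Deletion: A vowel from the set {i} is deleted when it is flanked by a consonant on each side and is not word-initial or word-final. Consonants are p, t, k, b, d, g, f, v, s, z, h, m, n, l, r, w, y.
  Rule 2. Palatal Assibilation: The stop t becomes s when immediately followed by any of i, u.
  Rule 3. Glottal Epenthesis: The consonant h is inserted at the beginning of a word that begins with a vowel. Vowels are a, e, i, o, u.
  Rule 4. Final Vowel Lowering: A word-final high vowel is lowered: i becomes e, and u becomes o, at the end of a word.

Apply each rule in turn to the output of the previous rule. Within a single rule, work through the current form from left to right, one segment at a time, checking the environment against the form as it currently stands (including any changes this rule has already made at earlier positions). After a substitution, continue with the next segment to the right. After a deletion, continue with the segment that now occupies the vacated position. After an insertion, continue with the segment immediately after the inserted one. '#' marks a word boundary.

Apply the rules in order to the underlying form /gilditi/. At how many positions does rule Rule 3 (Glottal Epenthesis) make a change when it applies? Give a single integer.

Rule 1 Medial Vowel Deletion: [gilditi] → [gldti]
Rule 2 Palatal Assibilation: [gldti] → [gldsi]
Rule 3 Glottal Epenthesis: no change — [gldsi]
Rule 4 Final Vowel Lowering: [gldsi] → [gldse]
Rule Rule 3 changed 0 position(s).

0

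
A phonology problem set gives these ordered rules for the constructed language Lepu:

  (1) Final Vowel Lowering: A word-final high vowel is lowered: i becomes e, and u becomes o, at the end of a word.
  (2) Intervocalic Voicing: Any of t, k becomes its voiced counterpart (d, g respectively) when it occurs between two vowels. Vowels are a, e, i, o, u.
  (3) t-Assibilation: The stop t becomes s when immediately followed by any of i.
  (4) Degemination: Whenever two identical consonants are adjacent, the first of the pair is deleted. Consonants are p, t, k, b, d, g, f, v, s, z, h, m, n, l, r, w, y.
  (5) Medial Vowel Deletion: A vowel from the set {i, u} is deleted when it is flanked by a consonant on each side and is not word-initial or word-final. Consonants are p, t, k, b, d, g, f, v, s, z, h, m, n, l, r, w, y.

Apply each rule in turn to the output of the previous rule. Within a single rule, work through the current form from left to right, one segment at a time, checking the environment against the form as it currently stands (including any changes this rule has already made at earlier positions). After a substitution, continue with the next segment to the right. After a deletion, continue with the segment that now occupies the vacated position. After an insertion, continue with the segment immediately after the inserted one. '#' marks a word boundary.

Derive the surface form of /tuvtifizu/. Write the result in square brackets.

(1) Final Vowel Lowering: [tuvtifizu] → [tuvtifizo]
(2) Intervocalic Voicing: no change — [tuvtifizo]
(3) t-Assibilation: [tuvtifizo] → [tuvsifizo]
(4) Degemination: no change — [tuvsifizo]
(5) Medial Vowel Deletion: [tuvsifizo] → [tvsfzo]

[tvsfzo]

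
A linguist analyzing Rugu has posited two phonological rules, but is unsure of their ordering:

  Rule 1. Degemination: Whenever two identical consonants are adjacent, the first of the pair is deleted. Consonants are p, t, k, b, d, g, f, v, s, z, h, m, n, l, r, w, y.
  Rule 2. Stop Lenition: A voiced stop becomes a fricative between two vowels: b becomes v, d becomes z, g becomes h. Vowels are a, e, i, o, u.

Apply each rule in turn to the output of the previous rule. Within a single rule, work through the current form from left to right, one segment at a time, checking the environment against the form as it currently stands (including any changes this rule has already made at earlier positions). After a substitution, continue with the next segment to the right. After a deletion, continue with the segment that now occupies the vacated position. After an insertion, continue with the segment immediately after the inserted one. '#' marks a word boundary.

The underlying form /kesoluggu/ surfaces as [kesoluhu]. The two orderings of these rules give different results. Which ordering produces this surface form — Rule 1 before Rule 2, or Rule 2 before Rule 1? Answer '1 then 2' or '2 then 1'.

Order 1 then 2:
  1 Degemination: [kesoluggu] → [kesolugu]
  2 Stop Lenition: [kesolugu] → [kesoluhu]
  result: [kesoluhu]
Order 2 then 1:
  2 Stop Lenition: no change — [kesoluggu]
  1 Degemination: [kesoluggu] → [kesolugu]
  result: [kesolugu]

1 then 2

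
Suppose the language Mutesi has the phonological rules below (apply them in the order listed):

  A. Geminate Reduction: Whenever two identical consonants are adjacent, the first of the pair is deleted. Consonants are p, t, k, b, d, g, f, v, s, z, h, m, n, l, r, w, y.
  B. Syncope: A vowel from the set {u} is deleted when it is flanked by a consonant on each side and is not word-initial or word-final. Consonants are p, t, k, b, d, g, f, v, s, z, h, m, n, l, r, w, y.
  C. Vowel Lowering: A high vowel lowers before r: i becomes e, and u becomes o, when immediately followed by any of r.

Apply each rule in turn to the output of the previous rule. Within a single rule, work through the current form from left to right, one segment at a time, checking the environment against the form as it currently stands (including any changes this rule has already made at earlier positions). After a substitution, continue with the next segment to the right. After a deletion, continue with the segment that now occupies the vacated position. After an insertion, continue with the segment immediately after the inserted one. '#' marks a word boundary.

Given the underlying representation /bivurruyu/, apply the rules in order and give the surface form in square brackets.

A Geminate Reduction: [bivurruyu] → [bivuruyu]
B Syncope: [bivuruyu] → [bivryu]
C Vowel Lowering: no change — [bivryu]

[bivryu]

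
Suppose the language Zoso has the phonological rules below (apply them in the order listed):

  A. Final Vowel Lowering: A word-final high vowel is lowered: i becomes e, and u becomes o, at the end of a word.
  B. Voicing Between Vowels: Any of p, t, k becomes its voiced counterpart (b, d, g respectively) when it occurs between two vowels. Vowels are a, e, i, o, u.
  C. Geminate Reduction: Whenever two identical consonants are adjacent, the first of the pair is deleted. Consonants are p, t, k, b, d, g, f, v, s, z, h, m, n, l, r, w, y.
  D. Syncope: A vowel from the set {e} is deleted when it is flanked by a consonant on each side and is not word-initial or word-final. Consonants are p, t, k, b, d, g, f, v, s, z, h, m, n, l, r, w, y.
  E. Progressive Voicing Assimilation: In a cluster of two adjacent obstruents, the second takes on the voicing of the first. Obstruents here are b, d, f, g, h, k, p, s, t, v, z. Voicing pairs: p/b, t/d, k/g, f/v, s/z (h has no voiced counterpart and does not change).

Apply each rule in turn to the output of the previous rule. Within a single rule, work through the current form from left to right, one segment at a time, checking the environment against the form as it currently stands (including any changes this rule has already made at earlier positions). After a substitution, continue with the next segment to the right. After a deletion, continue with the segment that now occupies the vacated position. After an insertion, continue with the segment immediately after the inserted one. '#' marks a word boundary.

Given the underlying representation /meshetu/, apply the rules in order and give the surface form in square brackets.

A Final Vowel Lowering: [meshetu] → [mesheto]
B Voicing Between Vowels: [mesheto] → [meshedo]
C Geminate Reduction: no change — [meshedo]
D Syncope: [meshedo] → [mshdo]
E Progressive Voicing Assimilation: [mshdo] → [mshto]

[mshto]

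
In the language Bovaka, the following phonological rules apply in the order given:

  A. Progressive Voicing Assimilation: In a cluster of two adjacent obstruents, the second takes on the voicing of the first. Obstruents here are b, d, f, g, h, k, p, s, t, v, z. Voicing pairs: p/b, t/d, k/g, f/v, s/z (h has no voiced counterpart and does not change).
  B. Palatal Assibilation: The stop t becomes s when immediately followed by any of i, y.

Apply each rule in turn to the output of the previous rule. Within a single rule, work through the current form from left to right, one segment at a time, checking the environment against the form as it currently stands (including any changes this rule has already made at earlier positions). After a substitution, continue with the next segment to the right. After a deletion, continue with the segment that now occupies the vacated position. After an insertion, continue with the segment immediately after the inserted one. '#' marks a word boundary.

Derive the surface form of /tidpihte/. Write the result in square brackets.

[sidbihte]

A Progressive Voicing Assimilation: [tidpihte] → [tidbihte]
B Palatal Assibilation: [tidbihte] → [sidbihte]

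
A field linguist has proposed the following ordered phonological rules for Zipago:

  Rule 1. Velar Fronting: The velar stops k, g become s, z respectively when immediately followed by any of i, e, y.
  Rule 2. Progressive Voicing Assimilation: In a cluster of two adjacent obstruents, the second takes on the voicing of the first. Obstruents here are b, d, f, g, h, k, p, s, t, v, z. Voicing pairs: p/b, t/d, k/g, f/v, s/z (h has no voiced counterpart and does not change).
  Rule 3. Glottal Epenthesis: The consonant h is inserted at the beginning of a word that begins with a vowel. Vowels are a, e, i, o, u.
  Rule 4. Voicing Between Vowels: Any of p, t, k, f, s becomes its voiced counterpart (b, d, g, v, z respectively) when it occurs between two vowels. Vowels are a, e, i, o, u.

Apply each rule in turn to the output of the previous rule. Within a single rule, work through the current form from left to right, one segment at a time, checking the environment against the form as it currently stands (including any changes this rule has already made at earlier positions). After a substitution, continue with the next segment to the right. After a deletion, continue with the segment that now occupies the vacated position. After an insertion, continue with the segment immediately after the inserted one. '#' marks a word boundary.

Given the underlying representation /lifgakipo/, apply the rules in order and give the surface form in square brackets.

Rule 1 Velar Fronting: [lifgakipo] → [lifgasipo]
Rule 2 Progressive Voicing Assimilation: [lifgasipo] → [lifkasipo]
Rule 3 Glottal Epenthesis: no change — [lifkasipo]
Rule 4 Voicing Between Vowels: [lifkasipo] → [lifkazibo]

[lifkazibo]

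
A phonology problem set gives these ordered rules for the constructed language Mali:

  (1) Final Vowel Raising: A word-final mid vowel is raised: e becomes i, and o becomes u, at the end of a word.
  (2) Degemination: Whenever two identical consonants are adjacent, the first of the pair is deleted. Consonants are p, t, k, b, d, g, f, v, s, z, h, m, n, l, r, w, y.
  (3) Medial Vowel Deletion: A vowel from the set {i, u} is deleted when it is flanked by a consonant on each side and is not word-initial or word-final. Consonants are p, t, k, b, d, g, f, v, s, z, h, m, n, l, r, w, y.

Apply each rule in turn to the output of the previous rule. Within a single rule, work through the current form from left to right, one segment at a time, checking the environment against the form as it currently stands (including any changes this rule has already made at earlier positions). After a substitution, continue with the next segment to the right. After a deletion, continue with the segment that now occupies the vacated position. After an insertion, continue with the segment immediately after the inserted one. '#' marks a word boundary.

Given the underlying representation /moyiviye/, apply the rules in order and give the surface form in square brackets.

(1) Final Vowel Raising: [moyiviye] → [moyiviyi]
(2) Degemination: no change — [moyiviyi]
(3) Medial Vowel Deletion: [moyiviyi] → [moyvyi]

[moyvyi]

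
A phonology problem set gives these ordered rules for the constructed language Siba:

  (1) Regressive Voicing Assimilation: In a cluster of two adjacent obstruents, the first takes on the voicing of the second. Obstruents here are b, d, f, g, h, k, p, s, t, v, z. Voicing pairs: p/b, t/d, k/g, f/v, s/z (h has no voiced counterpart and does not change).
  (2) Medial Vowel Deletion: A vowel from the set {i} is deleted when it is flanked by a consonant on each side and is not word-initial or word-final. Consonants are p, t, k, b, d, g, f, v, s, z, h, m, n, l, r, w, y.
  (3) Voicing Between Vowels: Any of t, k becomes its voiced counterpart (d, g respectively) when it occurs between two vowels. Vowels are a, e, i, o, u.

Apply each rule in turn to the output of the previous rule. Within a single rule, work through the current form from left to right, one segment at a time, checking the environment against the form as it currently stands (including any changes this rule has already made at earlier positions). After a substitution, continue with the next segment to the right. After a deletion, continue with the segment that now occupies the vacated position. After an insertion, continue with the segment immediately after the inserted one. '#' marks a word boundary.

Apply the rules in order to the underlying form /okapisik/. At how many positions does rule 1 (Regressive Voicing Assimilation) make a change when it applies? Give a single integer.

(1) Regressive Voicing Assimilation: no change — [okapisik]
(2) Medial Vowel Deletion: [okapisik] → [okapsk]
(3) Voicing Between Vowels: [okapsk] → [ogapsk]
Rule 1 changed 0 position(s).

0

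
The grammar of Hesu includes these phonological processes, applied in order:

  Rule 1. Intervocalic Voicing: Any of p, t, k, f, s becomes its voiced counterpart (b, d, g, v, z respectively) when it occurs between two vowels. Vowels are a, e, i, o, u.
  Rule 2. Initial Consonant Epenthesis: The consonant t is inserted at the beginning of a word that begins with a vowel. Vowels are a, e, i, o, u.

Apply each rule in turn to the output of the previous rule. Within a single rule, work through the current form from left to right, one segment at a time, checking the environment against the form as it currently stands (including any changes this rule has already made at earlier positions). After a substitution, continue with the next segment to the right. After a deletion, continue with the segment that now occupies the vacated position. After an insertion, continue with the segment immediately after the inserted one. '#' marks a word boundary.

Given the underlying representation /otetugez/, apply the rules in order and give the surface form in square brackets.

Rule 1 Intervocalic Voicing: [otetugez] → [odedugez]
Rule 2 Initial Consonant Epenthesis: [odedugez] → [todedugez]

[todedugez]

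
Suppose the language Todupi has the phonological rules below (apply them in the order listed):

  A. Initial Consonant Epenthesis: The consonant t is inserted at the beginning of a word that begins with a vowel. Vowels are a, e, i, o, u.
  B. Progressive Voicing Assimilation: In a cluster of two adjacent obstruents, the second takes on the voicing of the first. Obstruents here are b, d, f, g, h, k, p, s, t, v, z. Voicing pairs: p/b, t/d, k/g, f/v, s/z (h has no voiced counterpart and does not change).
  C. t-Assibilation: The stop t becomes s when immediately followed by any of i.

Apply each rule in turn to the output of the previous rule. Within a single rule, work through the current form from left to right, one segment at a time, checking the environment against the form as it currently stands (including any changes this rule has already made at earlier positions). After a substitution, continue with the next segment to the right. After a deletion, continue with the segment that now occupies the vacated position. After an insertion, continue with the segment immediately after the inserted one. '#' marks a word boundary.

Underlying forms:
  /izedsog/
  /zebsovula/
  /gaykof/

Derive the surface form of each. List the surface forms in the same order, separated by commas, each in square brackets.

[sizedzog], [zebzovula], [gaykof]

/izedsog/:
  A Initial Consonant Epenthesis: [izedsog] → [tizedsog]
  B Progressive Voicing Assimilation: [tizedsog] → [tizedzog]
  C t-Assibilation: [tizedzog] → [sizedzog]
/zebsovula/:
  A Initial Consonant Epenthesis: no change — [zebsovula]
  B Progressive Voicing Assimilation: [zebsovula] → [zebzovula]
  C t-Assibilation: no change — [zebzovula]
/gaykof/:
  A Initial Consonant Epenthesis: no change — [gaykof]
  B Progressive Voicing Assimilation: no change — [gaykof]
  C t-Assibilation: no change — [gaykof]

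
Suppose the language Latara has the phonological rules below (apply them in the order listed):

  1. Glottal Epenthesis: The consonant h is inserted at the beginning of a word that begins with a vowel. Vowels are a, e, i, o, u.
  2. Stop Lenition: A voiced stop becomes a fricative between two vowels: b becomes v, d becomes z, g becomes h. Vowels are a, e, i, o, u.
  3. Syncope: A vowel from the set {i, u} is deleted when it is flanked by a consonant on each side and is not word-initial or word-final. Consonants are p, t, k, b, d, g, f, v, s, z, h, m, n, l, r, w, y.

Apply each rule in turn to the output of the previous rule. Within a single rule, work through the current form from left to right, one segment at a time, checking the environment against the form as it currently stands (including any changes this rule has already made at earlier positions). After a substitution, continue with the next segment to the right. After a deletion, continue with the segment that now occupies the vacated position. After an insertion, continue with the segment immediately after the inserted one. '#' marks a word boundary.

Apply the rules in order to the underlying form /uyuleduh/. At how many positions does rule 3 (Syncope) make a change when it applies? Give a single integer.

3

1 Glottal Epenthesis: [uyuleduh] → [huyuleduh]
2 Stop Lenition: [huyuleduh] → [huyulezuh]
3 Syncope: [huyulezuh] → [hylezh]
Rule 3 changed 3 position(s).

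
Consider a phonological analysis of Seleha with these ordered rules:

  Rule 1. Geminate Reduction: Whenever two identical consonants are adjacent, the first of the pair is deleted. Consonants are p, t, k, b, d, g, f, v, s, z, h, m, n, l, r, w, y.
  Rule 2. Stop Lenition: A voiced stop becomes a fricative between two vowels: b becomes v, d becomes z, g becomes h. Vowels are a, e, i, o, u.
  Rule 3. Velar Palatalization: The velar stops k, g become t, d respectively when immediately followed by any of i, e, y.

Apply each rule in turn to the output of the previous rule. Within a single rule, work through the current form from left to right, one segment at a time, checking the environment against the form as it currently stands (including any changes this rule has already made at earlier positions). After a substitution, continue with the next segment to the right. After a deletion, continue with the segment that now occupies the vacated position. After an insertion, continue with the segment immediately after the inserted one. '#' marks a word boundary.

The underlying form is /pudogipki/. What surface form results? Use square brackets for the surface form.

Rule 1 Geminate Reduction: no change — [pudogipki]
Rule 2 Stop Lenition: [pudogipki] → [puzohipki]
Rule 3 Velar Palatalization: [puzohipki] → [puzohipti]

[puzohipti]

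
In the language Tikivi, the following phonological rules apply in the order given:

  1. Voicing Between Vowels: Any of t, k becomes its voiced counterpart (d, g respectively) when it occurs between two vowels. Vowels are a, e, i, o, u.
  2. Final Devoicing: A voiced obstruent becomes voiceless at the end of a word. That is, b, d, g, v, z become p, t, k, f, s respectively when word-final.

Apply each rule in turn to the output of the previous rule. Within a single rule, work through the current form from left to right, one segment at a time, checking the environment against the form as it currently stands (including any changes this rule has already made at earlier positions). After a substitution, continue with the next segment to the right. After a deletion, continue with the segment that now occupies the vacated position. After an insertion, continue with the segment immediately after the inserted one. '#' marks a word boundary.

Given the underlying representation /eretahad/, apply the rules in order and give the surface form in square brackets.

1 Voicing Between Vowels: [eretahad] → [eredahad]
2 Final Devoicing: [eredahad] → [eredahat]

[eredahat]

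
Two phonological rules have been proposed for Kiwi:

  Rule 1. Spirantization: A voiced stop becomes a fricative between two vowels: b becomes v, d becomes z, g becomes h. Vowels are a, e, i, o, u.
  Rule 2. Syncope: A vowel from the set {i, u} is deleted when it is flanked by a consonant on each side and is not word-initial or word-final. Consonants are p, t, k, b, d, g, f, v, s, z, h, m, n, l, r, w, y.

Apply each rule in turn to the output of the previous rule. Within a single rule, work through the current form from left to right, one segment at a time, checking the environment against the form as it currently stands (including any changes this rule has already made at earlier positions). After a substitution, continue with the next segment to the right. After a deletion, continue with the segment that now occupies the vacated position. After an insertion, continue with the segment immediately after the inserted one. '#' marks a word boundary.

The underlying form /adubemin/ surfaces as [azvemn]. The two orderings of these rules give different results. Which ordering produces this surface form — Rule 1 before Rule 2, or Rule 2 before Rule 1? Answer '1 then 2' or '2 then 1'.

1 then 2

Order 1 then 2:
  1 Spirantization: [adubemin] → [azuvemin]
  2 Syncope: [azuvemin] → [azvemn]
  result: [azvemn]
Order 2 then 1:
  2 Syncope: [adubemin] → [adbemn]
  1 Spirantization: no change — [adbemn]
  result: [adbemn]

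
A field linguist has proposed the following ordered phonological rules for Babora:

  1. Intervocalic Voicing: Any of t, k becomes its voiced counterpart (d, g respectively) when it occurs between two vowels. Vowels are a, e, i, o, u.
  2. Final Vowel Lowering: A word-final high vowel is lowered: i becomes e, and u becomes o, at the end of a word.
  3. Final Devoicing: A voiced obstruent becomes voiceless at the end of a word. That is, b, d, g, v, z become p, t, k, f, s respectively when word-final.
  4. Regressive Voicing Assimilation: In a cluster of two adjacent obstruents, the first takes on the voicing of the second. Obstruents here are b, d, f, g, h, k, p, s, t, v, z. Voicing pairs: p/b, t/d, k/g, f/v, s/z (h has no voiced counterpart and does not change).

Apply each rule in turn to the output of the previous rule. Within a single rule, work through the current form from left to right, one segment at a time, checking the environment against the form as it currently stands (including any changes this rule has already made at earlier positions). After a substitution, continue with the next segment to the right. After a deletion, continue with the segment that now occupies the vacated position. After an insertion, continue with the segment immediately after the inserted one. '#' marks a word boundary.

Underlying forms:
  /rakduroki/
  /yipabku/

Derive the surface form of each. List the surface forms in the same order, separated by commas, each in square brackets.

/rakduroki/:
  1 Intervocalic Voicing: [rakduroki] → [rakdurogi]
  2 Final Vowel Lowering: [rakdurogi] → [rakduroge]
  3 Final Devoicing: no change — [rakduroge]
  4 Regressive Voicing Assimilation: [rakduroge] → [ragduroge]
/yipabku/:
  1 Intervocalic Voicing: no change — [yipabku]
  2 Final Vowel Lowering: [yipabku] → [yipabko]
  3 Final Devoicing: no change — [yipabko]
  4 Regressive Voicing Assimilation: [yipabko] → [yipapko]

[ragduroge], [yipapko]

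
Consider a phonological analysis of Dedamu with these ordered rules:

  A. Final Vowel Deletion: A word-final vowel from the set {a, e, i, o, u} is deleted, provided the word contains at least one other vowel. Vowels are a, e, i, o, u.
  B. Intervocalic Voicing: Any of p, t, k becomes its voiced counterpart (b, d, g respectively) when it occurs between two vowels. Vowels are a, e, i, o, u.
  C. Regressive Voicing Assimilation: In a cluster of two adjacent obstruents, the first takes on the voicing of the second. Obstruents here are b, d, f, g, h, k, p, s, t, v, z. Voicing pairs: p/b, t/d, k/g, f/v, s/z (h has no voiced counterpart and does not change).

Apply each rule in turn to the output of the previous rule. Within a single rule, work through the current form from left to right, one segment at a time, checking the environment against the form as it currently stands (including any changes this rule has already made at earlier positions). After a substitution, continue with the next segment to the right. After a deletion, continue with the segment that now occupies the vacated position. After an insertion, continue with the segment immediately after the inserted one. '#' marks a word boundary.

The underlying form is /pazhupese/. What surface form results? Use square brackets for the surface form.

A Final Vowel Deletion: [pazhupese] → [pazhupes]
B Intervocalic Voicing: [pazhupes] → [pazhubes]
C Regressive Voicing Assimilation: [pazhubes] → [pashubes]

[pashubes]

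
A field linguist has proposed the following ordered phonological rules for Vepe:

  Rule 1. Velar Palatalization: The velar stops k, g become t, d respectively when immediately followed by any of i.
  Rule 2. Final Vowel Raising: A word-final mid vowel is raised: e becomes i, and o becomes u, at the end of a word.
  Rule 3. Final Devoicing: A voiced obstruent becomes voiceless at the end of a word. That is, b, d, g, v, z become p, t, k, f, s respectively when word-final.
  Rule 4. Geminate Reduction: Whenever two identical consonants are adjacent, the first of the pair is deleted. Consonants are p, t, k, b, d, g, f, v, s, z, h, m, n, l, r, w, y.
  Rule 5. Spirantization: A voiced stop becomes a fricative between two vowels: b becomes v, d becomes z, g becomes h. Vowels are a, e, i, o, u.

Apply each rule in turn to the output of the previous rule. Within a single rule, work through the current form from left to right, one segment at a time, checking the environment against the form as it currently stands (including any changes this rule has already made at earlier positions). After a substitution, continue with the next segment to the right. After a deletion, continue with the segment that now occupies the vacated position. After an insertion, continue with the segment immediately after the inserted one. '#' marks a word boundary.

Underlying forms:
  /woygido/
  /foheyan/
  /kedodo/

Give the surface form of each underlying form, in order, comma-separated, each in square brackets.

[woydizu], [foheyan], [kezozu]

/woygido/:
  Rule 1 Velar Palatalization: [woygido] → [woydido]
  Rule 2 Final Vowel Raising: [woydido] → [woydidu]
  Rule 3 Final Devoicing: no change — [woydidu]
  Rule 4 Geminate Reduction: no change — [woydidu]
  Rule 5 Spirantization: [woydidu] → [woydizu]
/foheyan/:
  Rule 1 Velar Palatalization: no change — [foheyan]
  Rule 2 Final Vowel Raising: no change — [foheyan]
  Rule 3 Final Devoicing: no change — [foheyan]
  Rule 4 Geminate Reduction: no change — [foheyan]
  Rule 5 Spirantization: no change — [foheyan]
/kedodo/:
  Rule 1 Velar Palatalization: no change — [kedodo]
  Rule 2 Final Vowel Raising: [kedodo] → [kedodu]
  Rule 3 Final Devoicing: no change — [kedodu]
  Rule 4 Geminate Reduction: no change — [kedodu]
  Rule 5 Spirantization: [kedodu] → [kezozu]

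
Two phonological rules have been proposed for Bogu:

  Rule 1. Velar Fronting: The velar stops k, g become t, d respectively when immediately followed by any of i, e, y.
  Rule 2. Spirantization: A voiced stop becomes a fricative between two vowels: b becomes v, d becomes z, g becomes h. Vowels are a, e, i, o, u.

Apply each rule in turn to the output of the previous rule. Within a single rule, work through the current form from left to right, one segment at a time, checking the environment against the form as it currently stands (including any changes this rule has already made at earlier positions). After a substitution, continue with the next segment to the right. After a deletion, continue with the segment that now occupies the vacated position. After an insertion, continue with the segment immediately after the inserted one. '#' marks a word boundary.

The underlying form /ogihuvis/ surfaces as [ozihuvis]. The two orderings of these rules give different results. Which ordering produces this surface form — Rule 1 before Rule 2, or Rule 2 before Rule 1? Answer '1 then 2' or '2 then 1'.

Order 1 then 2:
  1 Velar Fronting: [ogihuvis] → [odihuvis]
  2 Spirantization: [odihuvis] → [ozihuvis]
  result: [ozihuvis]
Order 2 then 1:
  2 Spirantization: [ogihuvis] → [ohihuvis]
  1 Velar Fronting: no change — [ohihuvis]
  result: [ohihuvis]

1 then 2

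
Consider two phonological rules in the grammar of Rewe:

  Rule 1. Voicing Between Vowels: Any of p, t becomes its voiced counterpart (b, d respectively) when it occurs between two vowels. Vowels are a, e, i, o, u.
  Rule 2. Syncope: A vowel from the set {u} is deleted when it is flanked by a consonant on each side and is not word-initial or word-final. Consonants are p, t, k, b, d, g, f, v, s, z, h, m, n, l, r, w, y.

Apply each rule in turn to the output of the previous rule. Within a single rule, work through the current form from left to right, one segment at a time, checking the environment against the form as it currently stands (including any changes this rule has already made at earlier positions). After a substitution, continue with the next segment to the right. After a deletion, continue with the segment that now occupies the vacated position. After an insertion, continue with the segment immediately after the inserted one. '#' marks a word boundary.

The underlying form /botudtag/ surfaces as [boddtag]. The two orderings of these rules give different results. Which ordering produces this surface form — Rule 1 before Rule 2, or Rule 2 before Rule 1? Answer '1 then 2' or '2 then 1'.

Order 1 then 2:
  1 Voicing Between Vowels: [botudtag] → [bodudtag]
  2 Syncope: [bodudtag] → [boddtag]
  result: [boddtag]
Order 2 then 1:
  2 Syncope: [botudtag] → [botdtag]
  1 Voicing Between Vowels: no change — [botdtag]
  result: [botdtag]

1 then 2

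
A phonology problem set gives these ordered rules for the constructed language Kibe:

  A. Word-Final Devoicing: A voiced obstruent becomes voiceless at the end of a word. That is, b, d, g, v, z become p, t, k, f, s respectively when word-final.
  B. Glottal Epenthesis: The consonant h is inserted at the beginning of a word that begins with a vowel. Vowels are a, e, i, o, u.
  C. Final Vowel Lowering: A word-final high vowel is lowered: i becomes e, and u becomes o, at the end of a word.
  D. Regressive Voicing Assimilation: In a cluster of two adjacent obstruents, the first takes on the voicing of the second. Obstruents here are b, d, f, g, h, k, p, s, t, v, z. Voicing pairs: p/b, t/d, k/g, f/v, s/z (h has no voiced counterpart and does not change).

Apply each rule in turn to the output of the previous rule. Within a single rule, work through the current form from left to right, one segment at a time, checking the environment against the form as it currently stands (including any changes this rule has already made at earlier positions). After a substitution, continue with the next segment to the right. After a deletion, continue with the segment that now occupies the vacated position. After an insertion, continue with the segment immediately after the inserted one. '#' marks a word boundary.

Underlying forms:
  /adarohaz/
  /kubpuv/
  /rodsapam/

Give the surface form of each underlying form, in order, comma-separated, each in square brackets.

/adarohaz/:
  A Word-Final Devoicing: [adarohaz] → [adarohas]
  B Glottal Epenthesis: [adarohas] → [hadarohas]
  C Final Vowel Lowering: no change — [hadarohas]
  D Regressive Voicing Assimilation: no change — [hadarohas]
/kubpuv/:
  A Word-Final Devoicing: [kubpuv] → [kubpuf]
  B Glottal Epenthesis: no change — [kubpuf]
  C Final Vowel Lowering: no change — [kubpuf]
  D Regressive Voicing Assimilation: [kubpuf] → [kuppuf]
/rodsapam/:
  A Word-Final Devoicing: no change — [rodsapam]
  B Glottal Epenthesis: no change — [rodsapam]
  C Final Vowel Lowering: no change — [rodsapam]
  D Regressive Voicing Assimilation: [rodsapam] → [rotsapam]

[hadarohas], [kuppuf], [rotsapam]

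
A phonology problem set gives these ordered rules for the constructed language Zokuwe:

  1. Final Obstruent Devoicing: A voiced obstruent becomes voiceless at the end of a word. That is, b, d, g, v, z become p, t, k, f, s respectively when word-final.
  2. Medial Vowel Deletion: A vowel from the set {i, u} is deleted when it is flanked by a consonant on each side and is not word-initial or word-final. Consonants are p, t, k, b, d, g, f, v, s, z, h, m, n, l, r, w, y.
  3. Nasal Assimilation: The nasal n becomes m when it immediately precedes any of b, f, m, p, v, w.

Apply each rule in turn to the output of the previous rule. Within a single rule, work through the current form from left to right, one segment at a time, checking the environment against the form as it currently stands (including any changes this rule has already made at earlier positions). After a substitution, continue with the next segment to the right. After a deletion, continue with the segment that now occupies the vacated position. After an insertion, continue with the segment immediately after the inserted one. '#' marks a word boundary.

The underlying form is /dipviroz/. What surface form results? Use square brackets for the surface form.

[dpvros]

1 Final Obstruent Devoicing: [dipviroz] → [dipviros]
2 Medial Vowel Deletion: [dipviros] → [dpvros]
3 Nasal Assimilation: no change — [dpvros]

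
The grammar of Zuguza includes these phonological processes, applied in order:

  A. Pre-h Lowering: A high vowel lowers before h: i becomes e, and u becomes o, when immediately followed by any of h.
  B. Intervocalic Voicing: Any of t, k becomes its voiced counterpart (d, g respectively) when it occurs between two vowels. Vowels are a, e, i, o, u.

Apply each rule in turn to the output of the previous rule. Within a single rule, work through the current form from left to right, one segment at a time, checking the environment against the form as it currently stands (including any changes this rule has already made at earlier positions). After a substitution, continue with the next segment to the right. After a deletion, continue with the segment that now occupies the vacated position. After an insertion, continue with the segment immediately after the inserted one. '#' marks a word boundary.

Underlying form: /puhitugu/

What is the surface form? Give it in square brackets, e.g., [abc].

[pohidugu]

A Pre-h Lowering: [puhitugu] → [pohitugu]
B Intervocalic Voicing: [pohitugu] → [pohidugu]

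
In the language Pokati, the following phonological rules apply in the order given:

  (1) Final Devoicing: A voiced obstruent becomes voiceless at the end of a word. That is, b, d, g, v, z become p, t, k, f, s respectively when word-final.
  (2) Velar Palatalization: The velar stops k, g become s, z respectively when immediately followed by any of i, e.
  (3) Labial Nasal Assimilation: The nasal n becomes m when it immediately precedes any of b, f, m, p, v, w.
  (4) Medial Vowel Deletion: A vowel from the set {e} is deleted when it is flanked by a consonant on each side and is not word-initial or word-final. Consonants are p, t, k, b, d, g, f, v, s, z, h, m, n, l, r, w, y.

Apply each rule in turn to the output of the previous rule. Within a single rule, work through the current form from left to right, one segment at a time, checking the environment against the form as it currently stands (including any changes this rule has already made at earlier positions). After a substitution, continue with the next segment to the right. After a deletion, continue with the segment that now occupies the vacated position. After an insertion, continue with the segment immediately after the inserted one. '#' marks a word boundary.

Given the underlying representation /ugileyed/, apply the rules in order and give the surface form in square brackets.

(1) Final Devoicing: [ugileyed] → [ugileyet]
(2) Velar Palatalization: [ugileyet] → [uzileyet]
(3) Labial Nasal Assimilation: no change — [uzileyet]
(4) Medial Vowel Deletion: [uzileyet] → [uzilyt]

[uzilyt]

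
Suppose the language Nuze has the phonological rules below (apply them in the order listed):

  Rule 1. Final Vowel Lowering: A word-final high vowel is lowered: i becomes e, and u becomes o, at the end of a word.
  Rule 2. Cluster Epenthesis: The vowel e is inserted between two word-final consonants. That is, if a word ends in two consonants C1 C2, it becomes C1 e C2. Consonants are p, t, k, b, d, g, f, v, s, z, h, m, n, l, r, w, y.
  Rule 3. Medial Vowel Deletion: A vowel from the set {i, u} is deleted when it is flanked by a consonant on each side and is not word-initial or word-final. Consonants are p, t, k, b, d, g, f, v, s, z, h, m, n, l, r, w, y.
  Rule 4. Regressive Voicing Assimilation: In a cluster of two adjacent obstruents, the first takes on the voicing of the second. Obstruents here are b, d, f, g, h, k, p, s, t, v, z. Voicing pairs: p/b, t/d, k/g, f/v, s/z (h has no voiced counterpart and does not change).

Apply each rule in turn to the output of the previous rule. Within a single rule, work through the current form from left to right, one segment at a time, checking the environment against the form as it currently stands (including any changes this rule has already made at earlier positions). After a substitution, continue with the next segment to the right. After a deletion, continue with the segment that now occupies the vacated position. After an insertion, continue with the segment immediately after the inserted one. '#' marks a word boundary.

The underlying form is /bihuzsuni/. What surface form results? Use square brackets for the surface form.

Rule 1 Final Vowel Lowering: [bihuzsuni] → [bihuzsune]
Rule 2 Cluster Epenthesis: no change — [bihuzsune]
Rule 3 Medial Vowel Deletion: [bihuzsune] → [bhzsne]
Rule 4 Regressive Voicing Assimilation: [bhzsne] → [phssne]

[phssne]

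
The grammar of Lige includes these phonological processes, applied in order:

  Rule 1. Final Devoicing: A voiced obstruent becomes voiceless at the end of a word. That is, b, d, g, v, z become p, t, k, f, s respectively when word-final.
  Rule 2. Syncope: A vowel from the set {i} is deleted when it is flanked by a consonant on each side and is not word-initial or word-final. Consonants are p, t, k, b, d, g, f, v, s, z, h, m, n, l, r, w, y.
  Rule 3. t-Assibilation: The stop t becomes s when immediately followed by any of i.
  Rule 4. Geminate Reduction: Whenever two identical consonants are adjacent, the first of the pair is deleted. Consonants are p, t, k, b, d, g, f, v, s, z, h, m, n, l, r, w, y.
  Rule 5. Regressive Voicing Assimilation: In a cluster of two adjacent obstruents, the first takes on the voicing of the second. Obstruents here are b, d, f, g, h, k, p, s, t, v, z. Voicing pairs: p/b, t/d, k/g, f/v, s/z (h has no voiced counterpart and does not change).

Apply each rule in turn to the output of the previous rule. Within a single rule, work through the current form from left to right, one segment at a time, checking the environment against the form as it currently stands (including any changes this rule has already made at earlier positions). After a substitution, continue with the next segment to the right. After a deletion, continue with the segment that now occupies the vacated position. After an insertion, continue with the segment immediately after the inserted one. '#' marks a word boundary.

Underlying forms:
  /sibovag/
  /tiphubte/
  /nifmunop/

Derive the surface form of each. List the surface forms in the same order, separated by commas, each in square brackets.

[zbovak], [tphupte], [nfmunop]

/sibovag/:
  Rule 1 Final Devoicing: [sibovag] → [sibovak]
  Rule 2 Syncope: [sibovak] → [sbovak]
  Rule 3 t-Assibilation: no change — [sbovak]
  Rule 4 Geminate Reduction: no change — [sbovak]
  Rule 5 Regressive Voicing Assimilation: [sbovak] → [zbovak]
/tiphubte/:
  Rule 1 Final Devoicing: no change — [tiphubte]
  Rule 2 Syncope: [tiphubte] → [tphubte]
  Rule 3 t-Assibilation: no change — [tphubte]
  Rule 4 Geminate Reduction: no change — [tphubte]
  Rule 5 Regressive Voicing Assimilation: [tphubte] → [tphupte]
/nifmunop/:
  Rule 1 Final Devoicing: no change — [nifmunop]
  Rule 2 Syncope: [nifmunop] → [nfmunop]
  Rule 3 t-Assibilation: no change — [nfmunop]
  Rule 4 Geminate Reduction: no change — [nfmunop]
  Rule 5 Regressive Voicing Assimilation: no change — [nfmunop]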